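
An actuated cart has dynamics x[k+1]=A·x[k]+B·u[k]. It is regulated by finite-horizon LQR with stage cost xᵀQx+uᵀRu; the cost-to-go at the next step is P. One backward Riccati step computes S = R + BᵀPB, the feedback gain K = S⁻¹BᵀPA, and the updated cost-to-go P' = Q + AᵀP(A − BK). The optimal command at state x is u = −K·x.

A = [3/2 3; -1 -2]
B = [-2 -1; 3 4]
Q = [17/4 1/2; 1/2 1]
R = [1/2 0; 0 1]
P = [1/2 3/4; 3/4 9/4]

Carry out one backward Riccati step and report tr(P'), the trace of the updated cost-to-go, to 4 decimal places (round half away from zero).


BᵀP = [1.2500 5.2500; 2.5000 8.2500]
S = R + BᵀPB = [1/2 0; 0 1] + [13.2500 19.7500; 19.7500 30.5000] = [13.7500 19.7500; 19.7500 31.5000]
BᵀPA = [-3.3750 -6.7500; -4.5000 -9.0000]
K = S⁻¹·BᵀPA = [-0.4049 -0.8099; 0.1110 0.2221]
A−BK = [0.8012 1.6023; -0.2293 -0.4586]
AᵀP(A−BK) = [0.2580 0.5160; 0.5160 1.0319]
P' = Q + AᵀP(A−BK) = [4.5080 1.0160; 1.0160 2.0319]
tr(P') = 6.5399

6.5399


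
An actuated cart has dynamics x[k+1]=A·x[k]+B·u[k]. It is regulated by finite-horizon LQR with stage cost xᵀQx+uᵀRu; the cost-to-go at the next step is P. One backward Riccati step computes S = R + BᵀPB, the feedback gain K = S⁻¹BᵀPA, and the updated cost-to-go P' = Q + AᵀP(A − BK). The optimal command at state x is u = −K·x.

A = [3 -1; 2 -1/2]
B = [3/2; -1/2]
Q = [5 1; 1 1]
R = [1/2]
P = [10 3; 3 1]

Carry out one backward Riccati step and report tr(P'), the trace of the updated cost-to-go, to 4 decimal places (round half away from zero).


10.9833

BᵀP = [13.5000 4.0000]
S = R + BᵀPB = [1/2] + [18.2500] = [18.7500]
BᵀPA = [48.5000 -15.5000]
K = S⁻¹·BᵀPA = [2.5867 -0.8267]
A−BK = [-0.8800 0.2400; 3.2933 -0.9133]
AᵀP(A−BK) = [4.5467 -1.4067; -1.4067 0.4367]
P' = Q + AᵀP(A−BK) = [9.5467 -0.4067; -0.4067 1.4367]
tr(P') = 10.9833


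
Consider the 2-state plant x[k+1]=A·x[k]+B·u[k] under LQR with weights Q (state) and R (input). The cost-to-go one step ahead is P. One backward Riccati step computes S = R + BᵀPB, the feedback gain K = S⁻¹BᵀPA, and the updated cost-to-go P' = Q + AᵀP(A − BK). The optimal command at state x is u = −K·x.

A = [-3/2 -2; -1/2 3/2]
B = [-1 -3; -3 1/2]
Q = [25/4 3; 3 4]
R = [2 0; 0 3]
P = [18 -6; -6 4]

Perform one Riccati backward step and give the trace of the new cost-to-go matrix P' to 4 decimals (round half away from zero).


BᵀP = [0.0000 -6.0000; -57.0000 20.0000]
S = R + BᵀPB = [2 0; 0 3] + [18.0000 -3.0000; -3.0000 181.0000] = [20.0000 -3.0000; -3.0000 184.0000]
BᵀPA = [3.0000 -9.0000; 75.5000 144.0000]
K = S⁻¹·BᵀPA = [0.2121 -0.3334; 0.4138 0.7772]
A−BK = [-0.0466 -0.0019; -0.0707 0.1111]
AᵀP(A−BK) = [0.6231 0.8238; 0.8238 2.0864]
P' = Q + AᵀP(A−BK) = [6.8731 3.8238; 3.8238 6.0864]
tr(P') = 12.9595

12.9595


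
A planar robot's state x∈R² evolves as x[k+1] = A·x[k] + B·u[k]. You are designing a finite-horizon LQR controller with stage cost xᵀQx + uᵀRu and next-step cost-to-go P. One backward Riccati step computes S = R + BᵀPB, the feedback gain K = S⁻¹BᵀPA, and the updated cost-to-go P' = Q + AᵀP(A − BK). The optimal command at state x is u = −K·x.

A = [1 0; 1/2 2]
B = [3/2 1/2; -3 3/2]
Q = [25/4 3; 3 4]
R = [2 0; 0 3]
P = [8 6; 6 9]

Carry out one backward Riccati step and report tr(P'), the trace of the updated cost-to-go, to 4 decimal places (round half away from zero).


14.4610

BᵀP = [-6.0000 -18.0000; 13.0000 16.5000]
S = R + BᵀPB = [2 0; 0 3] + [45.0000 -30.0000; -30.0000 31.2500] = [47.0000 -30.0000; -30.0000 34.2500]
BᵀPA = [-15.0000 -36.0000; 21.2500 33.0000]
K = S⁻¹·BᵀPA = [0.1744 -0.3424; 0.7732 0.6636]
A−BK = [0.3519 0.1818; -0.1367 -0.0225]
AᵀP(A−BK) = [2.4357 1.7626; 1.7626 1.7753]
P' = Q + AᵀP(A−BK) = [8.6857 4.7626; 4.7626 5.7753]
tr(P') = 14.4610


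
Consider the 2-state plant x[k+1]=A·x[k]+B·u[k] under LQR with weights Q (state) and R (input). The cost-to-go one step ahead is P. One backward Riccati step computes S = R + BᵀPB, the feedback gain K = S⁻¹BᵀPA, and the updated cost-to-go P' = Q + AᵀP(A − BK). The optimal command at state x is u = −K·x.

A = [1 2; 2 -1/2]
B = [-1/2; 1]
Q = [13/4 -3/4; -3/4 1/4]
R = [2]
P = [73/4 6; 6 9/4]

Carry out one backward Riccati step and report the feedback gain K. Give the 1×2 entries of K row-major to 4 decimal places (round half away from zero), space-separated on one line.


BᵀP = [-3.1250 -0.7500]
S = R + BᵀPB = [2] + [0.8125] = [2.8125]
BᵀPA = [-4.6250 -5.8750]
K = S⁻¹·BᵀPA = [-1.6444 -2.0889]
A−BK = [0.1778 0.9556; 3.6444 1.5889]
AᵀP(A−BK) = [43.6444 45.5889; 45.5889 49.2903]
P' = Q + AᵀP(A−BK) = [46.8944 44.8389; 44.8389 49.5403]
tr(P') = 96.4347

-1.6444 -2.0889


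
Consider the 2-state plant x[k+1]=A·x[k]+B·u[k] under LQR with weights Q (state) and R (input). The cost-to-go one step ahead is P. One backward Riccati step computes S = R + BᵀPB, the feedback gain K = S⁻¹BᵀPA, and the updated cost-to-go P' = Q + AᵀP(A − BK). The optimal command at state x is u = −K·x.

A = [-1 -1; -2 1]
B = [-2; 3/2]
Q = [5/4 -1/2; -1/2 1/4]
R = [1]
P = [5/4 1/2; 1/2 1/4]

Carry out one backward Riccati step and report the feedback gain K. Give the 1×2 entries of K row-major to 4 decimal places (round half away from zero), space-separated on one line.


BᵀP = [-1.7500 -0.6250]
S = R + BᵀPB = [1] + [2.5625] = [3.5625]
BᵀPA = [3.0000 1.1250]
K = S⁻¹·BᵀPA = [0.8421 0.3158]
A−BK = [0.6842 -0.3684; -3.2632 0.5263]
AᵀP(A−BK) = [1.7237 0.3026; 0.3026 0.1447]
P' = Q + AᵀP(A−BK) = [2.9737 -0.1974; -0.1974 0.3947]
tr(P') = 3.3684

0.8421 0.3158


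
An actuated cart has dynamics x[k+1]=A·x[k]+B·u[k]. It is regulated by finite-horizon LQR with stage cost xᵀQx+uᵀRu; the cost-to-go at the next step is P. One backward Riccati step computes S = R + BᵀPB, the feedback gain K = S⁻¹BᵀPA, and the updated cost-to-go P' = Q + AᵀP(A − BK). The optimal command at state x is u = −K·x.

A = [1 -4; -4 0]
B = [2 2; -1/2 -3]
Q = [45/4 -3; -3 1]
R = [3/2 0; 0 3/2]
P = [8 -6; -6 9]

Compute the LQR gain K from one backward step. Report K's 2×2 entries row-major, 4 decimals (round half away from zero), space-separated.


-0.6184 -1.8205 1.3089 0.1249

BᵀP = [19.0000 -16.5000; 34.0000 -39.0000]
S = R + BᵀPB = [3/2 0; 0 3/2] + [46.2500 87.5000; 87.5000 185.0000] = [47.7500 87.5000; 87.5000 186.5000]
BᵀPA = [85.0000 -76.0000; 190.0000 -136.0000]
K = S⁻¹·BᵀPA = [-0.6184 -1.8205; 1.3089 0.1249]
A−BK = [-0.3810 -0.6088; -0.3825 -0.5356]
AᵀP(A−BK) = [3.8727 3.0117; 3.0117 6.6286]
P' = Q + AᵀP(A−BK) = [15.1227 0.0117; 0.0117 7.6286]
tr(P') = 22.7514


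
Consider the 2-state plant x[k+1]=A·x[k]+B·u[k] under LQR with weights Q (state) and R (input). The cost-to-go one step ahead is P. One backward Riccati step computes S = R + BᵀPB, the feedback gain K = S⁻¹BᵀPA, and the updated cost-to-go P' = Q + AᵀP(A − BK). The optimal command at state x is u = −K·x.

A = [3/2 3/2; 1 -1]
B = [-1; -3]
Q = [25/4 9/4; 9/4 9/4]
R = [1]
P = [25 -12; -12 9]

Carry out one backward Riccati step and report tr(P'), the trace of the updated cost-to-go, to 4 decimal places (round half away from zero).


BᵀP = [11.0000 -15.0000]
S = R + BᵀPB = [1] + [34.0000] = [35.0000]
BᵀPA = [1.5000 31.5000]
K = S⁻¹·BᵀPA = [0.0429 0.9000]
A−BK = [1.5429 2.4000; 1.1286 1.7000]
AᵀP(A−BK) = [29.1857 45.9000; 45.9000 72.9000]
P' = Q + AᵀP(A−BK) = [35.4357 48.1500; 48.1500 75.1500]
tr(P') = 110.5857

110.5857


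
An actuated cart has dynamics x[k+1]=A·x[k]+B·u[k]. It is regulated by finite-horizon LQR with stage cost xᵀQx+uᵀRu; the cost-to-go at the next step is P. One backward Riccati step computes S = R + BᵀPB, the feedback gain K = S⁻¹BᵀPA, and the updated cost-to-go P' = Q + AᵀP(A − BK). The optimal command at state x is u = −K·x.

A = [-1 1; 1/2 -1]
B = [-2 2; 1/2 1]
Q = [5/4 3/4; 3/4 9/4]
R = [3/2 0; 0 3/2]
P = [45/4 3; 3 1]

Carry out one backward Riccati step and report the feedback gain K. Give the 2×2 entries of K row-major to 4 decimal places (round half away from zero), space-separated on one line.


BᵀP = [-21.0000 -5.5000; 25.5000 7.0000]
S = R + BᵀPB = [3/2 0; 0 3/2] + [39.2500 -47.5000; -47.5000 58.0000] = [40.7500 -47.5000; -47.5000 59.5000]
BᵀPA = [18.2500 -15.5000; -22.0000 18.5000]
K = S⁻¹·BᵀPA = [0.2428 -0.2584; -0.1759 0.1047]
A−BK = [-0.1626 0.2739; 0.5546 -0.9755]
AᵀP(A−BK) = [0.1988 -0.2322; -0.2322 0.3090]
P' = Q + AᵀP(A−BK) = [1.4488 0.5178; 0.5178 2.5590]
tr(P') = 4.0078

0.2428 -0.2584 -0.1759 0.1047


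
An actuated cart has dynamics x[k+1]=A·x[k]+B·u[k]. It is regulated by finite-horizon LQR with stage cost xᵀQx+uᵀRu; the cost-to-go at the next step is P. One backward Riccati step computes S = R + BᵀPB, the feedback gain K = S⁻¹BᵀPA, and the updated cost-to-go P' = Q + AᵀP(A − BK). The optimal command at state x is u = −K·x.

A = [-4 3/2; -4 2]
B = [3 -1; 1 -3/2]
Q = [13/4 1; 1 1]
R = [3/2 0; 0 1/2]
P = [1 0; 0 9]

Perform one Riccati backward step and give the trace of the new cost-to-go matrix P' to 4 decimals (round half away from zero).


8.0864

BᵀP = [3.0000 9.0000; -1.0000 -13.5000]
S = R + BᵀPB = [3/2 0; 0 1/2] + [18.0000 -16.5000; -16.5000 21.2500] = [19.5000 -16.5000; -16.5000 21.7500]
BᵀPA = [-48.0000 22.5000; 58.0000 -28.5000]
K = S⁻¹·BᵀPA = [-0.5728 0.1259; 2.2321 -1.2148]
A−BK = [-0.0494 -0.0926; -0.0790 0.0519]
AᵀP(A−BK) = [3.0420 -1.4963; -1.4963 0.7944]
P' = Q + AᵀP(A−BK) = [6.2920 -0.4963; -0.4963 1.7944]
tr(P') = 8.0864


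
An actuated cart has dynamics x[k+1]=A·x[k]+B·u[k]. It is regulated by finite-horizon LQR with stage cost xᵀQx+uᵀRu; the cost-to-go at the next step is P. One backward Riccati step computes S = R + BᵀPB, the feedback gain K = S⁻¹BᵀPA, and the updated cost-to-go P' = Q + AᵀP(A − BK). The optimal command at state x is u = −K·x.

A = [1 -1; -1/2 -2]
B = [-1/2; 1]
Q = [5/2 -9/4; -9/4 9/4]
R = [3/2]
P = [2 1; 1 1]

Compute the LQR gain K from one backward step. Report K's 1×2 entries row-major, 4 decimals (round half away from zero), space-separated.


BᵀP = [0.0000 0.5000]
S = R + BᵀPB = [3/2] + [0.5000] = [2.0000]
BᵀPA = [-0.2500 -1.0000]
K = S⁻¹·BᵀPA = [-0.1250 -0.5000]
A−BK = [0.9375 -1.2500; -0.3750 -1.5000]
AᵀP(A−BK) = [1.2188 -2.6250; -2.6250 9.5000]
P' = Q + AᵀP(A−BK) = [3.7188 -4.8750; -4.8750 11.7500]
tr(P') = 15.4688

-0.1250 -0.5000


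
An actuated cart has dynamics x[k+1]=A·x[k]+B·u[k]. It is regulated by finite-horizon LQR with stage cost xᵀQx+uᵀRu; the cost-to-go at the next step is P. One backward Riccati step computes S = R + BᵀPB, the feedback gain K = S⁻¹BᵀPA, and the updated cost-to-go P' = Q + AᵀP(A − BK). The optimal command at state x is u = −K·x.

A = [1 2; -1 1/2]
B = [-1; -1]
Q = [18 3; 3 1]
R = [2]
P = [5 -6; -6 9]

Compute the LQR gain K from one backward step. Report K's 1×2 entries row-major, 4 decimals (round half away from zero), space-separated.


BᵀP = [1.0000 -3.0000]
S = R + BᵀPB = [2] + [2.0000] = [4.0000]
BᵀPA = [4.0000 0.5000]
K = S⁻¹·BᵀPA = [1.0000 0.1250]
A−BK = [2.0000 2.1250; 0.0000 0.6250]
AᵀP(A−BK) = [22.0000 14.0000; 14.0000 10.1875]
P' = Q + AᵀP(A−BK) = [40.0000 17.0000; 17.0000 11.1875]
tr(P') = 51.1875

1.0000 0.1250


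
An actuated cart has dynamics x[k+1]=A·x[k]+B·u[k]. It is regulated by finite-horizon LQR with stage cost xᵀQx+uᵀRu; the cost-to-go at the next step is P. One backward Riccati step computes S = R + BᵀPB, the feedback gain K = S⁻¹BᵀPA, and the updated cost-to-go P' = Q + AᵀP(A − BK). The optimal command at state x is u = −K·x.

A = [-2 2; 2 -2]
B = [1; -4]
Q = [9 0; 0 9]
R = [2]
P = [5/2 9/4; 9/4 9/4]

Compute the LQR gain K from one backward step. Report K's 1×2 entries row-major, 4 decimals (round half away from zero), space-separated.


-0.0222 0.0222

BᵀP = [-6.5000 -6.7500]
S = R + BᵀPB = [2] + [20.5000] = [22.5000]
BᵀPA = [-0.5000 0.5000]
K = S⁻¹·BᵀPA = [-0.0222 0.0222]
A−BK = [-1.9778 1.9778; 1.9111 -1.9111]
AᵀP(A−BK) = [0.9889 -0.9889; -0.9889 0.9889]
P' = Q + AᵀP(A−BK) = [9.9889 -0.9889; -0.9889 9.9889]
tr(P') = 19.9778


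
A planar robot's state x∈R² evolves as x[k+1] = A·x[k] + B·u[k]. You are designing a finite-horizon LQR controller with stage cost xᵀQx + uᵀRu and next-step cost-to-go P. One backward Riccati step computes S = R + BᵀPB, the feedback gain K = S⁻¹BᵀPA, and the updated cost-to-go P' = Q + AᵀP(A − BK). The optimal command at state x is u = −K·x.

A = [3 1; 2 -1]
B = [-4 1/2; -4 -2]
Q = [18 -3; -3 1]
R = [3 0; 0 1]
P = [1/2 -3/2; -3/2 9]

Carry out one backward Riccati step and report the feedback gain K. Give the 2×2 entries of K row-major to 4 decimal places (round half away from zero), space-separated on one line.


BᵀP = [4.0000 -30.0000; 3.2500 -18.7500]
S = R + BᵀPB = [3 0; 0 1] + [104.0000 62.0000; 62.0000 39.1250] = [107.0000 62.0000; 62.0000 40.1250]
BᵀPA = [-48.0000 34.0000; -27.7500 22.0000]
K = S⁻¹·BᵀPA = [-0.4573 0.0006; 0.0150 0.5474]
A−BK = [1.1633 0.7285; 0.2008 0.0971]
AᵀP(A−BK) = [0.9663 0.2178; 0.2178 0.4377]
P' = Q + AᵀP(A−BK) = [18.9663 -2.7822; -2.7822 1.4377]
tr(P') = 20.4040

-0.4573 0.0006 0.0150 0.5474


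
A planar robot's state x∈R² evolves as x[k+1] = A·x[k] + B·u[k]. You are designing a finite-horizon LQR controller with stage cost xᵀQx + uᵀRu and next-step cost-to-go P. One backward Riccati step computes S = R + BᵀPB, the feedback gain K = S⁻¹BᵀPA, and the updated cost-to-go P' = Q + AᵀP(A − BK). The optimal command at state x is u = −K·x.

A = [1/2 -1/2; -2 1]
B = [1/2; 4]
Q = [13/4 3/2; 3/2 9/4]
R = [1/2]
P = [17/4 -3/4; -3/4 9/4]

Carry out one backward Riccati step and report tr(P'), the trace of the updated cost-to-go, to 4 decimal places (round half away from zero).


9.6971

BᵀP = [-0.8750 8.6250]
S = R + BᵀPB = [1/2] + [34.0625] = [34.5625]
BᵀPA = [-17.6875 9.0625]
K = S⁻¹·BᵀPA = [-0.5118 0.2622]
A−BK = [0.7559 -0.6311; 0.0470 -0.0488]
AᵀP(A−BK) = [2.5108 -2.0497; -2.0497 1.6863]
P' = Q + AᵀP(A−BK) = [5.7608 -0.5497; -0.5497 3.9363]
tr(P') = 9.6971


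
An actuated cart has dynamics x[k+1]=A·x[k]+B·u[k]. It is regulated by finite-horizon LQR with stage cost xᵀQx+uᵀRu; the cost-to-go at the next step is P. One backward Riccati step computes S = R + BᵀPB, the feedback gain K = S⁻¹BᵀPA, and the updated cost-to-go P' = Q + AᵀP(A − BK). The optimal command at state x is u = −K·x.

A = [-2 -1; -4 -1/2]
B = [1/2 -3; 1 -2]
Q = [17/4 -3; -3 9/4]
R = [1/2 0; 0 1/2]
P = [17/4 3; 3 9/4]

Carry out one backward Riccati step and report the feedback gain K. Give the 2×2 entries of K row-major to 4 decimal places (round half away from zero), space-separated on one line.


-0.4574 -0.0621 0.9676 0.2875

BᵀP = [5.1250 3.7500; -18.7500 -13.5000]
S = R + BᵀPB = [1/2 0; 0 1/2] + [6.3125 -22.8750; -22.8750 83.2500] = [6.8125 -22.8750; -22.8750 83.7500]
BᵀPA = [-25.2500 -7.0000; 91.5000 25.5000]
K = S⁻¹·BᵀPA = [-0.4574 -0.0621; 0.9676 0.2875]
A−BK = [1.1315 -0.1064; -1.6074 0.1371]
AᵀP(A−BK) = [0.9147 0.1243; 0.1243 0.0461]
P' = Q + AᵀP(A−BK) = [5.1647 -2.8757; -2.8757 2.2961]
tr(P') = 7.4609


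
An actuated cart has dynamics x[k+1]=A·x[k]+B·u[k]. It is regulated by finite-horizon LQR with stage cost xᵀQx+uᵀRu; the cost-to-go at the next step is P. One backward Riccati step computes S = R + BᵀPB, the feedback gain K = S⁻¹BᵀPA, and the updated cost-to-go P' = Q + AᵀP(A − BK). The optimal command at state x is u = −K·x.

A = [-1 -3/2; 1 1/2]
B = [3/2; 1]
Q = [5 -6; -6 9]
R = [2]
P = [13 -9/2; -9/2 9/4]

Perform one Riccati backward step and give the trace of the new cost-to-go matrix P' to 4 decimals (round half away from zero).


BᵀP = [15.0000 -4.5000]
S = R + BᵀPB = [2] + [18.0000] = [20.0000]
BᵀPA = [-19.5000 -24.7500]
K = S⁻¹·BᵀPA = [-0.9750 -1.2375]
A−BK = [0.4625 0.3563; 1.9750 1.7375]
AᵀP(A−BK) = [5.2375 5.4938; 5.4938 5.9344]
P' = Q + AᵀP(A−BK) = [10.2375 -0.5063; -0.5063 14.9344]
tr(P') = 25.1719

25.1719


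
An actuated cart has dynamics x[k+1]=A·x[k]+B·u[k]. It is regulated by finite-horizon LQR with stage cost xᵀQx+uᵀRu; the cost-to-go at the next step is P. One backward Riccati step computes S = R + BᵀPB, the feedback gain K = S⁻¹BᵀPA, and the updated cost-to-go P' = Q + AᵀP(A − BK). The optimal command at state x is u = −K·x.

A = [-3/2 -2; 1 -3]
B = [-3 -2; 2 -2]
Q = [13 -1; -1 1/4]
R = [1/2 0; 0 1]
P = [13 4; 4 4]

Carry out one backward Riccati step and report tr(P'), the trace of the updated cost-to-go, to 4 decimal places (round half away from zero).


15.0395

BᵀP = [-31.0000 -4.0000; -34.0000 -16.0000]
S = R + BᵀPB = [1/2 0; 0 1] + [85.0000 70.0000; 70.0000 100.0000] = [85.5000 70.0000; 70.0000 101.0000]
BᵀPA = [42.5000 74.0000; 35.0000 116.0000]
K = S⁻¹·BᵀPA = [0.4932 -0.1729; 0.0047 1.2684]
A−BK = [-0.0109 0.0179; 0.0229 -0.1174]
AᵀP(A−BK) = [0.1233 -0.0432; -0.0432 1.6662]
P' = Q + AᵀP(A−BK) = [13.1233 -1.0432; -1.0432 1.9162]
tr(P') = 15.0395


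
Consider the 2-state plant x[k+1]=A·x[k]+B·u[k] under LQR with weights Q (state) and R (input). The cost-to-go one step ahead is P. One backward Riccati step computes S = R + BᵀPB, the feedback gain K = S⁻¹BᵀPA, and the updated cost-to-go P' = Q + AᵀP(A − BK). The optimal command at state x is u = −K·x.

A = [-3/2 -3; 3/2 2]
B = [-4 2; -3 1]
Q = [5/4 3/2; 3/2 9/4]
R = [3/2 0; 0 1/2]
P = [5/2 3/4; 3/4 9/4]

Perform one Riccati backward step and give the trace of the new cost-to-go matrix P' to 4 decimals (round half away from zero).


BᵀP = [-12.2500 -9.7500; 5.7500 3.7500]
S = R + BᵀPB = [3/2 0; 0 1/2] + [78.2500 -34.2500; -34.2500 15.2500] = [79.7500 -34.2500; -34.2500 15.7500]
BᵀPA = [3.7500 17.2500; -3.0000 -9.7500]
K = S⁻¹·BᵀPA = [-0.5264 -0.7500; -1.3351 -2.2500]
A−BK = [-0.9352 -1.5000; 1.2560 2.0000]
AᵀP(A−BK) = [5.2811 8.4375; 8.4375 13.5000]
P' = Q + AᵀP(A−BK) = [6.5311 9.9375; 9.9375 15.7500]
tr(P') = 22.2811

22.2811


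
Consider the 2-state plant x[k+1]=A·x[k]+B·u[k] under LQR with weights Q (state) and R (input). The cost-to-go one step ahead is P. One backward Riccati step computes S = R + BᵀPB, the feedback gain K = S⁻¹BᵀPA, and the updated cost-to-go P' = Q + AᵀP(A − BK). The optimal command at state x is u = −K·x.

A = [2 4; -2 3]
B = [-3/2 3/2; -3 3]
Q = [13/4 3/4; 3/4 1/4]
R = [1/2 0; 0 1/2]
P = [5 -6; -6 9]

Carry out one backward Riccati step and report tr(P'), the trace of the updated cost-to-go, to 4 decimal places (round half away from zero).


BᵀP = [10.5000 -18.0000; -10.5000 18.0000]
S = R + BᵀPB = [1/2 0; 0 1/2] + [38.2500 -38.2500; -38.2500 38.2500] = [38.7500 -38.2500; -38.2500 38.7500]
BᵀPA = [57.0000 -12.0000; -57.0000 12.0000]
K = S⁻¹·BᵀPA = [0.7403 -0.1558; -0.7403 0.1558]
A−BK = [4.2208 3.5325; 2.4416 2.0649]
AᵀP(A−BK) = [19.6104 15.7662; 15.7662 13.2597]
P' = Q + AᵀP(A−BK) = [22.8604 16.5162; 16.5162 13.5097]
tr(P') = 36.3701

36.3701


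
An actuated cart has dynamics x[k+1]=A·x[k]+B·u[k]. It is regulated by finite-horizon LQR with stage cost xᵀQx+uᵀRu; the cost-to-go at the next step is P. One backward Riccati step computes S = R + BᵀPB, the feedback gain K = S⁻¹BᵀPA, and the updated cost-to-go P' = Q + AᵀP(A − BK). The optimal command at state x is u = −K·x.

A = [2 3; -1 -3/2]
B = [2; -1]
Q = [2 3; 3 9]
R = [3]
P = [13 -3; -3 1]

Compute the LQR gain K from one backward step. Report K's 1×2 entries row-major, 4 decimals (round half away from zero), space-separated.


BᵀP = [29.0000 -7.0000]
S = R + BᵀPB = [3] + [65.0000] = [68.0000]
BᵀPA = [65.0000 97.5000]
K = S⁻¹·BᵀPA = [0.9559 1.4338]
A−BK = [0.0882 0.1324; -0.0441 -0.0662]
AᵀP(A−BK) = [2.8676 4.3015; 4.3015 6.4522]
P' = Q + AᵀP(A−BK) = [4.8676 7.3015; 7.3015 15.4522]
tr(P') = 20.3199

0.9559 1.4338


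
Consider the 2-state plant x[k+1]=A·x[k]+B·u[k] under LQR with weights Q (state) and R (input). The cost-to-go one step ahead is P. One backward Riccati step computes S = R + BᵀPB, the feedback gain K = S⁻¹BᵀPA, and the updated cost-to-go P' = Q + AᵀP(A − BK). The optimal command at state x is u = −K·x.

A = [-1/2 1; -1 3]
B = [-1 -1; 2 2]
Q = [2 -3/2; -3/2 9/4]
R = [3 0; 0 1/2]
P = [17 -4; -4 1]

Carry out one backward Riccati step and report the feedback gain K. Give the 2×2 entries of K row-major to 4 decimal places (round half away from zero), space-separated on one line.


BᵀP = [-25.0000 6.0000; -25.0000 6.0000]
S = R + BᵀPB = [3 0; 0 1/2] + [37.0000 37.0000; 37.0000 37.0000] = [40.0000 37.0000; 37.0000 37.5000]
BᵀPA = [6.5000 -7.0000; 6.5000 -7.0000]
K = S⁻¹·BᵀPA = [0.0248 -0.0267; 0.1489 -0.1603]
A−BK = [-0.3263 0.8130; -1.3473 3.3740]
AᵀP(A−BK) = [0.1212 -0.2844; -0.2844 0.6908]
P' = Q + AᵀP(A−BK) = [2.1212 -1.7844; -1.7844 2.9408]
tr(P') = 5.0620

0.0248 -0.0267 0.1489 -0.1603


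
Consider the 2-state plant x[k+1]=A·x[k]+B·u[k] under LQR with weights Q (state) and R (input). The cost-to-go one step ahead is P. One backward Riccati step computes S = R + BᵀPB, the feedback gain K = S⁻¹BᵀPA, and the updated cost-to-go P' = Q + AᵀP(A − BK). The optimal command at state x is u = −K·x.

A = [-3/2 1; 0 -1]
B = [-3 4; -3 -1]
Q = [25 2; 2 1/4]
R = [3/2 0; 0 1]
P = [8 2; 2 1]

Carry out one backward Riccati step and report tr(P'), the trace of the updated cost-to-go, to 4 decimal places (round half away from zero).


BᵀP = [-30.0000 -9.0000; 30.0000 7.0000]
S = R + BᵀPB = [3/2 0; 0 1] + [117.0000 -111.0000; -111.0000 113.0000] = [118.5000 -111.0000; -111.0000 114.0000]
BᵀPA = [45.0000 -21.0000; -45.0000 23.0000]
K = S⁻¹·BᵀPA = [0.1136 0.1338; -0.2841 0.3321]
A−BK = [-0.0227 0.0732; 0.0568 -0.2664]
AᵀP(A−BK) = [0.1023 -0.0795; -0.0795 0.1730]
P' = Q + AᵀP(A−BK) = [25.1023 1.9205; 1.9205 0.4230]
tr(P') = 25.5253

25.5253


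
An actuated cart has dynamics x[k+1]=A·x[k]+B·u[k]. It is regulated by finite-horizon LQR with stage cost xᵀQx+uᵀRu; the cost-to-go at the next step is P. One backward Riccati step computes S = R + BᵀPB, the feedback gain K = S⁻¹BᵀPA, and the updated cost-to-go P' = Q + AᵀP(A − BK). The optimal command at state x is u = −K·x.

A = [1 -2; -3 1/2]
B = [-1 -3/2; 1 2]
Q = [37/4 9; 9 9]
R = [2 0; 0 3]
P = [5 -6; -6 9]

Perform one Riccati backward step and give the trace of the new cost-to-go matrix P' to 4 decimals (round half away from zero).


BᵀP = [-11.0000 15.0000; -19.5000 27.0000]
S = R + BᵀPB = [2 0; 0 3] + [26.0000 46.5000; 46.5000 83.2500] = [28.0000 46.5000; 46.5000 86.2500]
BᵀPA = [-56.0000 29.5000; -100.5000 52.5000]
K = S⁻¹·BᵀPA = [-0.6202 0.4080; -0.8309 0.3887]
A−BK = [-0.8665 -1.0089; -0.7181 -0.6855]
AᵀP(A−BK) = [3.7685 -0.5846; -0.5846 1.8056]
P' = Q + AᵀP(A−BK) = [13.0185 8.4154; 8.4154 10.8056]
tr(P') = 23.8242

23.8242


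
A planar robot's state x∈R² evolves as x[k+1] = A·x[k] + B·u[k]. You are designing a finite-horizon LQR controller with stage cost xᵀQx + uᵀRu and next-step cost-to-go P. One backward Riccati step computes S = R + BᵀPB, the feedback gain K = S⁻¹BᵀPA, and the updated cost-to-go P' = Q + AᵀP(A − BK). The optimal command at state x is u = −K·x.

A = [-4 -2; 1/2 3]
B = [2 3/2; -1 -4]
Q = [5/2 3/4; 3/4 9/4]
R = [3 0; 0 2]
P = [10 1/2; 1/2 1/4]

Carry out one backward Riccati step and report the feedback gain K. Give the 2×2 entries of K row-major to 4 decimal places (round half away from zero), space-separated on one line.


-1.5824 -0.5216 -0.4706 -0.5804

BᵀP = [19.5000 0.7500; 13.0000 -0.2500]
S = R + BᵀPB = [3 0; 0 2] + [38.2500 26.2500; 26.2500 20.5000] = [41.2500 26.2500; 26.2500 22.5000]
BᵀPA = [-77.6250 -36.7500; -52.1250 -26.7500]
K = S⁻¹·BᵀPA = [-1.5824 -0.5216; -0.4706 -0.5804]
A−BK = [-0.1294 -0.0863; -2.9647 0.1569]
AᵀP(A−BK) = [10.7029 3.1353; 3.1353 1.5569]
P' = Q + AᵀP(A−BK) = [13.2029 3.8853; 3.8853 3.8069]
tr(P') = 17.0098


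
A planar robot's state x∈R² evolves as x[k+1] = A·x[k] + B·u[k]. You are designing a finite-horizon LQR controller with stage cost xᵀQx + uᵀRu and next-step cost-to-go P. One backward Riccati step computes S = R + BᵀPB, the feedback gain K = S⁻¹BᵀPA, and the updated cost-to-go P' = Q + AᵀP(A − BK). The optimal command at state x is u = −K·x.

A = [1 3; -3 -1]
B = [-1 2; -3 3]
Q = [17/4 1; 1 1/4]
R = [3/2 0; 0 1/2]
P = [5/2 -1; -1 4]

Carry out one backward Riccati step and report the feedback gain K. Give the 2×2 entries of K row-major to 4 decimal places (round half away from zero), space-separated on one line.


1.7433 2.0352 0.8054 1.7718

BᵀP = [0.5000 -11.0000; 2.0000 10.0000]
S = R + BᵀPB = [3/2 0; 0 1/2] + [32.5000 -32.0000; -32.0000 34.0000] = [34.0000 -32.0000; -32.0000 34.5000]
BᵀPA = [33.5000 12.5000; -28.0000 -4.0000]
K = S⁻¹·BᵀPA = [1.7433 2.0352; 0.8054 1.7718]
A−BK = [1.1326 1.4916; -0.1862 -0.2097]
AᵀP(A−BK) = [8.6502 10.9304; 10.9304 14.1468]
P' = Q + AᵀP(A−BK) = [12.9002 11.9304; 11.9304 14.3968]
tr(P') = 27.2970


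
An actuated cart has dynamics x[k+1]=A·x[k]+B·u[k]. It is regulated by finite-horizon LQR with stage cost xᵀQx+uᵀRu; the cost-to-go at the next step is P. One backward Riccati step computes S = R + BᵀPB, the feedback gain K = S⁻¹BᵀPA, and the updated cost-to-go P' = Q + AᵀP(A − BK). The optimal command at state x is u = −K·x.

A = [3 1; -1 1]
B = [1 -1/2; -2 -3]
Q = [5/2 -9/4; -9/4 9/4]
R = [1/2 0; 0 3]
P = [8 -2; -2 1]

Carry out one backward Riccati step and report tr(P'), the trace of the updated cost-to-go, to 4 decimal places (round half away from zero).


BᵀP = [12.0000 -4.0000; 2.0000 -2.0000]
S = R + BᵀPB = [1/2 0; 0 3] + [20.0000 6.0000; 6.0000 5.0000] = [20.5000 6.0000; 6.0000 8.0000]
BᵀPA = [40.0000 8.0000; 8.0000 0.0000]
K = S⁻¹·BᵀPA = [2.1250 0.5000; -0.5938 -0.3750]
A−BK = [0.5781 0.3125; 1.4688 0.8750]
AᵀP(A−BK) = [4.7500 2.0000; 2.0000 1.0000]
P' = Q + AᵀP(A−BK) = [7.2500 -0.2500; -0.2500 3.2500]
tr(P') = 10.5000

10.5000


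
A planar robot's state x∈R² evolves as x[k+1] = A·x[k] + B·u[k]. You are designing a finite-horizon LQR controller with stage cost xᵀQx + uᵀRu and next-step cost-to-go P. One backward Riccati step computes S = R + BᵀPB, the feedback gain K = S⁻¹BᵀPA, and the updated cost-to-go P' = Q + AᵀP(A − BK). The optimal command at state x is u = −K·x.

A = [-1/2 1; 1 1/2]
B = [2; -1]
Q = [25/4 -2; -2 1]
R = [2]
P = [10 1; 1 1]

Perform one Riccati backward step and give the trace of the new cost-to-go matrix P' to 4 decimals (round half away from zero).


9.3974

BᵀP = [19.0000 1.0000]
S = R + BᵀPB = [2] + [37.0000] = [39.0000]
BᵀPA = [-8.5000 19.5000]
K = S⁻¹·BᵀPA = [-0.2179 0.5000]
A−BK = [-0.0641 0.0000; 0.7821 1.0000]
AᵀP(A−BK) = [0.6474 0.5000; 0.5000 1.5000]
P' = Q + AᵀP(A−BK) = [6.8974 -1.5000; -1.5000 2.5000]
tr(P') = 9.3974


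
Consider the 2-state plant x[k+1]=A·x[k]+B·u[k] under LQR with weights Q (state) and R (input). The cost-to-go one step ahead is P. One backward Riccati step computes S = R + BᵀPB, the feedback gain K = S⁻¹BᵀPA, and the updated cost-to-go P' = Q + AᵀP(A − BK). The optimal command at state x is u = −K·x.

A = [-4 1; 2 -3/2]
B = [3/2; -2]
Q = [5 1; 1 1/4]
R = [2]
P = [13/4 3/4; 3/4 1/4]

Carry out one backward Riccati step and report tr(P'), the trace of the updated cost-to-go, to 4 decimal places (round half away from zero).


20.9731

BᵀP = [3.3750 0.6250]
S = R + BᵀPB = [2] + [3.8125] = [5.8125]
BᵀPA = [-12.2500 2.4375]
K = S⁻¹·BᵀPA = [-2.1075 0.4194]
A−BK = [-0.8387 0.3710; -2.2151 -0.6613]
AᵀP(A−BK) = [15.1828 -2.6129; -2.6129 0.5403]
P' = Q + AᵀP(A−BK) = [20.1828 -1.6129; -1.6129 0.7903]
tr(P') = 20.9731


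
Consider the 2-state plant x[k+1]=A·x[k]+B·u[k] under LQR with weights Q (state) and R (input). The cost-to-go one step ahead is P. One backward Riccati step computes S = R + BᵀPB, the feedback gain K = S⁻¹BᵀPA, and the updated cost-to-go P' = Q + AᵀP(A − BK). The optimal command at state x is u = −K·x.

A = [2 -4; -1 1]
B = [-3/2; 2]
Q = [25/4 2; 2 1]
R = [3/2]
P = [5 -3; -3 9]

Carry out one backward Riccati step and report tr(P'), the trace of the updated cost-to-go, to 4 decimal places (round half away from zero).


36.8680

BᵀP = [-13.5000 22.5000]
S = R + BᵀPB = [3/2] + [65.2500] = [66.7500]
BᵀPA = [-49.5000 76.5000]
K = S⁻¹·BᵀPA = [-0.7416 1.1461]
A−BK = [0.8876 -2.2809; 0.4831 -1.2921]
AᵀP(A−BK) = [4.2921 -10.2697; -10.2697 25.3258]
P' = Q + AᵀP(A−BK) = [10.5421 -8.2697; -8.2697 26.3258]
tr(P') = 36.8680


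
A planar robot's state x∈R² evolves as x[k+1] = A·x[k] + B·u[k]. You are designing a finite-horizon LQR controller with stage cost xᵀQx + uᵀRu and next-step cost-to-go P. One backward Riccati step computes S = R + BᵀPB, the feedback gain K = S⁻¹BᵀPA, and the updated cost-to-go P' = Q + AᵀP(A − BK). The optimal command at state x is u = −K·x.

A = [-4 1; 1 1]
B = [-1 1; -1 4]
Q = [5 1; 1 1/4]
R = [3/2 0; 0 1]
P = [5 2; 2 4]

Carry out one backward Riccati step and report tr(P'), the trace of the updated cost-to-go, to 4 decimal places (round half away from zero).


32.0804

BᵀP = [-7.0000 -6.0000; 13.0000 18.0000]
S = R + BᵀPB = [3/2 0; 0 1] + [13.0000 -31.0000; -31.0000 85.0000] = [14.5000 -31.0000; -31.0000 86.0000]
BᵀPA = [22.0000 -13.0000; -34.0000 31.0000]
K = S⁻¹·BᵀPA = [2.9301 -0.5490; 0.6608 0.1626]
A−BK = [-1.7308 0.2885; 1.2867 -0.1993]
AᵀP(A−BK) = [26.0070 -4.3951; -4.3951 0.8234]
P' = Q + AᵀP(A−BK) = [31.0070 -3.3951; -3.3951 1.0734]
tr(P') = 32.0804


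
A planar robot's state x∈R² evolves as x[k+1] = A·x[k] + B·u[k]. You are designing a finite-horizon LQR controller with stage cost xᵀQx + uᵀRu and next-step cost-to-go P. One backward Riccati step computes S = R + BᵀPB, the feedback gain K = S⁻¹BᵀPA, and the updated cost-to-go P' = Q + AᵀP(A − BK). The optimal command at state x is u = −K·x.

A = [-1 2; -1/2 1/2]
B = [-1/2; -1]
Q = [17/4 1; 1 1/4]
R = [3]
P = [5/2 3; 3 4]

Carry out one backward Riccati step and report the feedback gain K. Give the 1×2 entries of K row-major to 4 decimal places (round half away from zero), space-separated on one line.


BᵀP = [-4.2500 -5.5000]
S = R + BᵀPB = [3] + [7.6250] = [10.6250]
BᵀPA = [7.0000 -11.2500]
K = S⁻¹·BᵀPA = [0.6588 -1.0588]
A−BK = [-0.6706 1.4706; 0.1588 -0.5588]
AᵀP(A−BK) = [1.8882 -3.0882; -3.0882 5.0882]
P' = Q + AᵀP(A−BK) = [6.1382 -2.0882; -2.0882 5.3382]
tr(P') = 11.4765

0.6588 -1.0588


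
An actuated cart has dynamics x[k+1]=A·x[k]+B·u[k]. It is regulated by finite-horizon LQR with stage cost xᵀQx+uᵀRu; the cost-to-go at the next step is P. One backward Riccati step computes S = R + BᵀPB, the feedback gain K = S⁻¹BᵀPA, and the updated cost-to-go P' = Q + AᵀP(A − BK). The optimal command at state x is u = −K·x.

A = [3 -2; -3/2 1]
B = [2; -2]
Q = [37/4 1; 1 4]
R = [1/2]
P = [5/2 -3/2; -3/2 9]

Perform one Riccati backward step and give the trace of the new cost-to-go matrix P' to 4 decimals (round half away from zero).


BᵀP = [8.0000 -21.0000]
S = R + BᵀPB = [1/2] + [58.0000] = [58.5000]
BᵀPA = [55.5000 -37.0000]
K = S⁻¹·BᵀPA = [0.9487 -0.6325]
A−BK = [1.1026 -0.7350; 0.3974 -0.2650]
AᵀP(A−BK) = [3.5962 -2.3974; -2.3974 1.5983]
P' = Q + AᵀP(A−BK) = [12.8462 -1.3974; -1.3974 5.5983]
tr(P') = 18.4444

18.4444


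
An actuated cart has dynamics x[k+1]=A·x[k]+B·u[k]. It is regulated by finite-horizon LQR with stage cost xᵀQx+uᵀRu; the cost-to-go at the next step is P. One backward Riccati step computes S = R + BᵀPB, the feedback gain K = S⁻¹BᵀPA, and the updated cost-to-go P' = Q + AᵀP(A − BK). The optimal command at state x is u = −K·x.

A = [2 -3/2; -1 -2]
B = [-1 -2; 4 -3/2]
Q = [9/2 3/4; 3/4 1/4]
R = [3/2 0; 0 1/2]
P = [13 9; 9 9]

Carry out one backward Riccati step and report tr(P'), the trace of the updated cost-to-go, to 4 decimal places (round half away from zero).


BᵀP = [23.0000 27.0000; -39.5000 -31.5000]
S = R + BᵀPB = [3/2 0; 0 1/2] + [85.0000 -86.5000; -86.5000 126.2500] = [86.5000 -86.5000; -86.5000 126.7500]
BᵀPA = [19.0000 -88.5000; -47.5000 122.2500]
K = S⁻¹·BᵀPA = [-0.4884 -0.1846; -0.7081 0.8385]
A−BK = [0.0954 -0.0076; -0.1084 -0.0038]
AᵀP(A−BK) = [0.6465 -0.1632; -0.1632 0.4041]
P' = Q + AᵀP(A−BK) = [5.1465 0.5868; 0.5868 0.6541]
tr(P') = 5.8005

5.8005


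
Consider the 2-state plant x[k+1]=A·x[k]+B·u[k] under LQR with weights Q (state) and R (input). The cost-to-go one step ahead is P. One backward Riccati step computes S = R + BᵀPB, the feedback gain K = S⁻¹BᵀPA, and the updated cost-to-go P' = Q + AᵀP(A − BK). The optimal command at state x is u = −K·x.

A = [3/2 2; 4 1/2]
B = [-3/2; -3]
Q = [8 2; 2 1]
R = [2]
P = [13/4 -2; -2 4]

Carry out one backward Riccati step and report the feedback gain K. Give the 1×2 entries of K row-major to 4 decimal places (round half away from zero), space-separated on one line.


BᵀP = [1.1250 -9.0000]
S = R + BᵀPB = [2] + [25.3125] = [27.3125]
BᵀPA = [-34.3125 -2.2500]
K = S⁻¹·BᵀPA = [-1.2563 -0.0824]
A−BK = [-0.3844 1.8764; 0.2311 0.2529]
AᵀP(A−BK) = [4.2059 -2.5767; -2.5767 9.8146]
P' = Q + AᵀP(A−BK) = [12.2059 -0.5767; -0.5767 10.8146]
tr(P') = 23.0206

-1.2563 -0.0824


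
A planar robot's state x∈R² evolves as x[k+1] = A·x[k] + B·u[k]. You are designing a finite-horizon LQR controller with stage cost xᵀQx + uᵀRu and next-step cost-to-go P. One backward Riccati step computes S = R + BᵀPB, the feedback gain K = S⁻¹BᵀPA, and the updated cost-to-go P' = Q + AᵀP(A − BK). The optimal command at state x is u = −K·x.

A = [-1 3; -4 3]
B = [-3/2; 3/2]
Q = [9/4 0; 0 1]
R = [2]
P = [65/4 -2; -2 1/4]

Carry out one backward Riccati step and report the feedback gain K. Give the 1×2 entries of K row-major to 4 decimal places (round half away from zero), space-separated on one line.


BᵀP = [-27.3750 3.3750]
S = R + BᵀPB = [2] + [46.1250] = [48.1250]
BᵀPA = [13.8750 -72.0000]
K = S⁻¹·BᵀPA = [0.2883 -1.4961]
A−BK = [-0.5675 0.7558; -4.4325 5.2442]
AᵀP(A−BK) = [0.2497 -0.9916; -0.9916 4.7805]
P' = Q + AᵀP(A−BK) = [2.4997 -0.9916; -0.9916 5.7805]
tr(P') = 8.2802

0.2883 -1.4961


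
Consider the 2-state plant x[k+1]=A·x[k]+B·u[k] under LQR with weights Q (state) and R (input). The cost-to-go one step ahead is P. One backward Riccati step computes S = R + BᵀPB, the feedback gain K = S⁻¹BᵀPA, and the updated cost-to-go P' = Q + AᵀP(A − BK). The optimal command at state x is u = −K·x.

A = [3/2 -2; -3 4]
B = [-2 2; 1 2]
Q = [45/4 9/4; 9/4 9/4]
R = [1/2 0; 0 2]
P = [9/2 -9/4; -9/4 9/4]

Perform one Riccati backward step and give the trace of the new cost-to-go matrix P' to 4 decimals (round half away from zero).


18.6967

BᵀP = [-11.2500 6.7500; 4.5000 0.0000]
S = R + BᵀPB = [1/2 0; 0 2] + [29.2500 -9.0000; -9.0000 9.0000] = [29.7500 -9.0000; -9.0000 11.0000]
BᵀPA = [-37.1250 49.5000; 6.7500 -9.0000]
K = S⁻¹·BᵀPA = [-1.4117 1.8822; -0.5414 0.7218]
A−BK = [-0.2406 0.3208; -0.5056 0.6741]
AᵀP(A−BK) = [1.8708 -2.4944; -2.4944 3.3259]
P' = Q + AᵀP(A−BK) = [13.1208 -0.2444; -0.2444 5.5759]
tr(P') = 18.6967


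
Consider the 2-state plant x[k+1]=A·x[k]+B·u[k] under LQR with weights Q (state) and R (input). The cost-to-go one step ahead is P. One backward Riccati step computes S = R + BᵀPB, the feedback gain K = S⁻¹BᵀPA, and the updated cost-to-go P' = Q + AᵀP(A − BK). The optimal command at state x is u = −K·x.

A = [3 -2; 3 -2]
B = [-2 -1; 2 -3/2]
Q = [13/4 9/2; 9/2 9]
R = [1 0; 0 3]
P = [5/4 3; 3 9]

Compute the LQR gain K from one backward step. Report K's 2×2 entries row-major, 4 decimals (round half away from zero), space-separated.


BᵀP = [3.5000 12.0000; -5.7500 -16.5000]
S = R + BᵀPB = [1 0; 0 3] + [17.0000 -21.5000; -21.5000 30.5000] = [18.0000 -21.5000; -21.5000 33.5000]
BᵀPA = [46.5000 -31.0000; -66.7500 44.5000]
K = S⁻¹·BᵀPA = [0.8712 -0.5808; -1.4334 0.9556]
A−BK = [3.3091 -2.2060; -0.8925 0.5950]
AᵀP(A−BK) = [10.0591 -6.7060; -6.7060 4.4707]
P' = Q + AᵀP(A−BK) = [13.3091 -2.2060; -2.2060 13.4707]
tr(P') = 26.7798

0.8712 -0.5808 -1.4334 0.9556


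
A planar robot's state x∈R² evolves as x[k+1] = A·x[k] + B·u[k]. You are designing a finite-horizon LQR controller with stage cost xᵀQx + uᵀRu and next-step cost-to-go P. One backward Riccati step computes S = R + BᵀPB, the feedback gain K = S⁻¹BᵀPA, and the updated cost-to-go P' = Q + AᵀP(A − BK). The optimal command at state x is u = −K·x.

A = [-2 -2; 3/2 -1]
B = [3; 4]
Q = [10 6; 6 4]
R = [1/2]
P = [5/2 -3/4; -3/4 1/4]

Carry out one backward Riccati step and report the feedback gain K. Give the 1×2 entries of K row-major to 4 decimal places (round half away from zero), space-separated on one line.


BᵀP = [4.5000 -1.2500]
S = R + BᵀPB = [1/2] + [8.5000] = [9.0000]
BᵀPA = [-10.8750 -7.7500]
K = S⁻¹·BᵀPA = [-1.2083 -0.8611]
A−BK = [1.6250 0.5833; 6.3333 2.4444]
AᵀP(A−BK) = [1.9219 1.0104; 1.0104 0.5764]
P' = Q + AᵀP(A−BK) = [11.9219 7.0104; 7.0104 4.5764]
tr(P') = 16.4983

-1.2083 -0.8611


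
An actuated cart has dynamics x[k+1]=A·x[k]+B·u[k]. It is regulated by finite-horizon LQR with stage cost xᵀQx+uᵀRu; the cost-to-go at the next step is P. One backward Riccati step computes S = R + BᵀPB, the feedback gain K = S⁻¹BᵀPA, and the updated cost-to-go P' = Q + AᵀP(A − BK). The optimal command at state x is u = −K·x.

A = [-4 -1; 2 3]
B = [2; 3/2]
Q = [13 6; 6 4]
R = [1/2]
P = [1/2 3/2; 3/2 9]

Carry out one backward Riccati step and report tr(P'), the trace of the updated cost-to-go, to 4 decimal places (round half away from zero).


29.5295

BᵀP = [3.2500 16.5000]
S = R + BᵀPB = [1/2] + [31.2500] = [31.7500]
BᵀPA = [20.0000 46.2500]
K = S⁻¹·BᵀPA = [0.6299 1.4567]
A−BK = [-5.2598 -3.9134; 1.0551 0.8150]
AᵀP(A−BK) = [7.4016 5.8661; 5.8661 5.1280]
P' = Q + AᵀP(A−BK) = [20.4016 11.8661; 11.8661 9.1280]
tr(P') = 29.5295


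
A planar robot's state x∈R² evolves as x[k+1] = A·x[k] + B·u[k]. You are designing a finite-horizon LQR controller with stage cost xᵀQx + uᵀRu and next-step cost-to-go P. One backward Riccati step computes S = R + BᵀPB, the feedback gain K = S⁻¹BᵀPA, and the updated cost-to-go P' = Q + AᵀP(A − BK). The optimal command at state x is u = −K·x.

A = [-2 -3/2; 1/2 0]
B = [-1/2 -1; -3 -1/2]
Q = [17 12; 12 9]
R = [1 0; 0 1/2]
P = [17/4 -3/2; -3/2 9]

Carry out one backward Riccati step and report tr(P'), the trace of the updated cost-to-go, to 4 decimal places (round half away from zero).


29.7430

BᵀP = [2.3750 -26.2500; -3.5000 -3.0000]
S = R + BᵀPB = [1 0; 0 1/2] + [77.5625 10.7500; 10.7500 5.0000] = [78.5625 10.7500; 10.7500 5.5000]
BᵀPA = [-17.8750 -3.5625; 5.5000 5.2500]
K = S⁻¹·BᵀPA = [-0.4974 -0.2402; 1.9722 1.4240]
A−BK = [-0.2765 -0.1961; -0.0061 -0.0086]
AᵀP(A−BK) = [2.5124 1.7492; 1.7492 1.2306]
P' = Q + AᵀP(A−BK) = [19.5124 13.7492; 13.7492 10.2306]
tr(P') = 29.7430


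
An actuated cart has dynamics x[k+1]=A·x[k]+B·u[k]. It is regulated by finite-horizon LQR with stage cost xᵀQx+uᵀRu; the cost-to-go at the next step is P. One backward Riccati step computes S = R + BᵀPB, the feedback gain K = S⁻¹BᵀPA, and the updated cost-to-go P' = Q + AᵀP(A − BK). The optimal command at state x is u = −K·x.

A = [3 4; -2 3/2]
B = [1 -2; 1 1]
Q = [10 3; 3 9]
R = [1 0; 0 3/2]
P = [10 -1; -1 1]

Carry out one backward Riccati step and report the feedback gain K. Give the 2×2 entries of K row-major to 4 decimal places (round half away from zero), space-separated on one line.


BᵀP = [9.0000 0.0000; -21.0000 3.0000]
S = R + BᵀPB = [1 0; 0 3/2] + [9.0000 -18.0000; -18.0000 45.0000] = [10.0000 -18.0000; -18.0000 46.5000]
BᵀPA = [27.0000 36.0000; -69.0000 -79.5000]
K = S⁻¹·BᵀPA = [0.0957 1.7234; -1.4468 -1.0426]
A−BK = [0.0106 0.1915; -0.6489 0.8191]
AᵀP(A−BK) = [3.5851 2.0319; 2.0319 5.3245]
P' = Q + AᵀP(A−BK) = [13.5851 5.0319; 5.0319 14.3245]
tr(P') = 27.9096

0.0957 1.7234 -1.4468 -1.0426
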